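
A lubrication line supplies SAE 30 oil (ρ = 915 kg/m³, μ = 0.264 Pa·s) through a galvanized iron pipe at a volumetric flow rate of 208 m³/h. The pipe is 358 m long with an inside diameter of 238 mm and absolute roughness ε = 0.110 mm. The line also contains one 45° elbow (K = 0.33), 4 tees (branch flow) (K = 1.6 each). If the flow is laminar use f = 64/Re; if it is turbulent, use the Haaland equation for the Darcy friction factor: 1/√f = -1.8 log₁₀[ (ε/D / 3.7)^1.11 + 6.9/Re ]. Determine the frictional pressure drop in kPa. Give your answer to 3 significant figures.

ΔP ≈ 74.5 kPa

Q = 208 m³/h = 208/3600 = 0.05778 m³/s.
Cross-sectional area A = πD²/4 = π(0.238)²/4 = 0.04449 m²; mean velocity V = Q/A = 0.05778/0.04449 = 1.299 m/s.
Reynolds number Re = ρVD/μ = 915 · 1.299 · 0.238 / 0.264 = 1071.
Re < 2300 → laminar flow, so f = 64/Re = 64/1071 = 0.05974 (the turbulent correlation is not needed).
Total minor-loss coefficient ΣK = 1·0.33 + 4·1.6 = 6.73.
ΔP = [f·L/D + ΣK]·(ρV²/2) = [0.05974·358/0.238 + 6.73]·(915·1.299²/2) = [89.86 + 6.73]·771.7 = 7.454e+04 Pa.
ΔP = 7.454e+04 Pa = 74.5 kPa.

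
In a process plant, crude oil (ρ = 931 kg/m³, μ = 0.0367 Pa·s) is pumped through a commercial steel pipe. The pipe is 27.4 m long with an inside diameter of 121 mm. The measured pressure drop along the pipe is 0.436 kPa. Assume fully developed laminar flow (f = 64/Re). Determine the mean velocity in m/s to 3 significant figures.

V ≈ 0.198 m/s

For laminar flow, f = 64/Re with Re = ρVD/μ, so Darcy-Weisbach reduces to ΔP = 32μLV/D². Solving for V: V = ΔP·D²/(32μL) = 436·(0.121)²/(32·0.0367·27.4) = 0.1984 m/s.
Check: Re = ρVD/μ = 931·0.1984·0.121/0.0367 = 608.9 < 2300, so the laminar assumption holds.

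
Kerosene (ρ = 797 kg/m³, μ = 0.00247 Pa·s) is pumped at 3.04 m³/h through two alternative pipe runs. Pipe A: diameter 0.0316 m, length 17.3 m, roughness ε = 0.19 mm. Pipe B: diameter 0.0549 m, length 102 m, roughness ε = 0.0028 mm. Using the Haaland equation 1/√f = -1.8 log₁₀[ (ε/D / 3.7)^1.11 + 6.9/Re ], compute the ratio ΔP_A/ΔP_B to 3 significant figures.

Pipe A: V = Q/A = 0.0008444/0.0007843 = 1.077 m/s; Re = 1.098e+04; ε/D = 0.00601; Haaland → f = 0.03814; ΔP_A = f(L/D)(ρV²/2) = 9648 Pa.
Pipe B: V = Q/A = 0.0008444/0.002367 = 0.3567 m/s; Re = 6319; ε/D = 5.1e-05; Haaland → f = 0.03522; ΔP_B = f(L/D)(ρV²/2) = 3318 Pa.
ΔP_A/ΔP_B = 9648/3318 = 2.91.

ΔP_A/ΔP_B ≈ 2.91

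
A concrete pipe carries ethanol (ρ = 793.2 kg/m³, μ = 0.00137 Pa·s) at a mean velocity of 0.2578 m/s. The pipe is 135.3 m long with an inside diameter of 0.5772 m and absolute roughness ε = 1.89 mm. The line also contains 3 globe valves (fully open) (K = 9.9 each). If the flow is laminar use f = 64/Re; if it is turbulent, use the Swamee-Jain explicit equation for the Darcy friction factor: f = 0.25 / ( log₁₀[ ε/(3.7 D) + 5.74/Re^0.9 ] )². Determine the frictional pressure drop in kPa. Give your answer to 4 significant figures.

Reynolds number Re = ρVD/μ = 793.2 · 0.2578 · 0.5772 / 0.00137 = 8.615e+04.
Re > 4000 → turbulent. Relative roughness ε/D = 0.00189/0.5772 = 0.00327. Swamee-Jain: f = 0.25/(log₁₀[0.00327/3.7 + 5.74/8.615e+04^0.9])² = 0.25/(log₁₀[0.000885 + 0.000208])² = 0.25/(-2.962)² = 0.0285.
Total minor-loss coefficient ΣK = 3·9.9 = 29.7.
ΔP = [f·L/D + ΣK]·(ρV²/2) = [0.0285·135.3/0.5772 + 29.7]·(793.2·0.2578²/2) = [6.681 + 29.7]·26.36 = 959 Pa.
ΔP = 959 Pa = 0.9590 kPa.

ΔP ≈ 0.9590 kPa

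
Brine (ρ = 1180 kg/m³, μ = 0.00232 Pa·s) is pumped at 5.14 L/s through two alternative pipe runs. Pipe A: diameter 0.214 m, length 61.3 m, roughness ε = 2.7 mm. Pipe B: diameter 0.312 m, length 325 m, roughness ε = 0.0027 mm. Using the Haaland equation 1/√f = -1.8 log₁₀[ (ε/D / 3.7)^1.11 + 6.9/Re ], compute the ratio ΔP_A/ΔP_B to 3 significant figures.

Pipe A: V = Q/A = 0.00514/0.03597 = 0.1429 m/s; Re = 1.555e+04; ε/D = 0.0126; Haaland → f = 0.04414; ΔP_A = f(L/D)(ρV²/2) = 152.4 Pa.
Pipe B: V = Q/A = 0.00514/0.07645 = 0.06723 m/s; Re = 1.067e+04; ε/D = 8.65e-06; Haaland → f = 0.03035; ΔP_B = f(L/D)(ρV²/2) = 84.31 Pa.
ΔP_A/ΔP_B = 152.4/84.31 = 1.81.

ΔP_A/ΔP_B ≈ 1.81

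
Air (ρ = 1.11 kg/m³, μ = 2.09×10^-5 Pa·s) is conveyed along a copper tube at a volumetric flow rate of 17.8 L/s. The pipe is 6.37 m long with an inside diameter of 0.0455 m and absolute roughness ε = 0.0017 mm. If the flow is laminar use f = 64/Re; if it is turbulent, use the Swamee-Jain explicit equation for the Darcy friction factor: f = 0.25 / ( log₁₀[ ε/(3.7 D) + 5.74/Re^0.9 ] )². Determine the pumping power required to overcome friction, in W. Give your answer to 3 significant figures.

P ≈ 4.01 W

Q = 17.8 L/s = 17.8/1000 = 0.0178 m³/s.
Cross-sectional area A = πD²/4 = π(0.0455)²/4 = 0.001626 m²; mean velocity V = Q/A = 0.0178/0.001626 = 10.95 m/s.
Reynolds number Re = ρVD/μ = 1.11 · 10.95 · 0.0455 / 2.09e-05 = 2.645e+04.
Re > 4000 → turbulent. Relative roughness ε/D = 1.7e-06/0.0455 = 3.74e-05. Swamee-Jain: f = 0.25/(log₁₀[3.74e-05/3.7 + 5.74/2.645e+04^0.9])² = 0.25/(log₁₀[1.01e-05 + 0.000601])² = 0.25/(-3.214)² = 0.0242.
Darcy-Weisbach: ΔP = f(L/D)(ρV²/2) = 0.0242·(6.37/0.0455)·(1.11·10.95²/2) = 0.0242·140·66.51 = 225.4 Pa.
Pumping power P = QΔP = 0.0178·225.4 = 4.011 W = 4.01 W.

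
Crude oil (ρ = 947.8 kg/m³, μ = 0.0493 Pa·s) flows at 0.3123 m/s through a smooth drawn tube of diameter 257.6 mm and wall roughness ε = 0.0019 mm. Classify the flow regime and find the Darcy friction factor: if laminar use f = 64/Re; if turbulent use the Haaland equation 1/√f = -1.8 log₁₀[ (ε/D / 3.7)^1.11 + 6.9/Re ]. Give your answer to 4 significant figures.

Re = ρVD/μ = 947.8·0.3123·0.2576/0.0493 = 1547.
Re < 2300 → laminar, so f = 64/Re = 0.04138 (roughness is irrelevant in laminar flow).

f ≈ 0.04138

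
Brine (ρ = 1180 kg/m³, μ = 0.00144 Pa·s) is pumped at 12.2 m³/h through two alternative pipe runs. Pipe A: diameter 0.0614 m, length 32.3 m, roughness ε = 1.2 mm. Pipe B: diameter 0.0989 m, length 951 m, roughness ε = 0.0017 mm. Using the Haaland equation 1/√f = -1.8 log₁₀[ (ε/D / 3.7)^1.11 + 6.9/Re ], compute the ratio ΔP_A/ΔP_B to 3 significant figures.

ΔP_A/ΔP_B ≈ 0.805

Pipe A: V = Q/A = 0.003389/0.002961 = 1.145 m/s; Re = 5.759e+04; ε/D = 0.0195; Haaland → f = 0.04897; ΔP_A = f(L/D)(ρV²/2) = 1.991e+04 Pa.
Pipe B: V = Q/A = 0.003389/0.007682 = 0.4411 m/s; Re = 3.575e+04; ε/D = 1.72e-05; Haaland → f = 0.0224; ΔP_B = f(L/D)(ρV²/2) = 2.473e+04 Pa.
ΔP_A/ΔP_B = 1.991e+04/2.473e+04 = 0.805.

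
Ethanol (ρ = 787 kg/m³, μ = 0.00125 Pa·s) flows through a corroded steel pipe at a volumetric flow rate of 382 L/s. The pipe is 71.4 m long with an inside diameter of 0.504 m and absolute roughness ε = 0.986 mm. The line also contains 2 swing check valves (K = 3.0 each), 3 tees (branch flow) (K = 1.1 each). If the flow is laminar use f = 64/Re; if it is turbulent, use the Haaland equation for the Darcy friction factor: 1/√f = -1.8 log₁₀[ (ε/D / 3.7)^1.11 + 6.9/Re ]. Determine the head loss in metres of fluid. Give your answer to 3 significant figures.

Q = 382 L/s = 382/1000 = 0.382 m³/s.
Cross-sectional area A = πD²/4 = π(0.504)²/4 = 0.1995 m²; mean velocity V = Q/A = 0.382/0.1995 = 1.915 m/s.
Reynolds number Re = ρVD/μ = 787 · 1.915 · 0.504 / 0.00125 = 6.076e+05.
Re > 4000 → turbulent. Relative roughness ε/D = 0.000986/0.504 = 0.00196. Haaland: 1/√f = -1.8 log₁₀[(0.00196/3.7)^1.11 + 6.9/6.076e+05] = -1.8 log₁₀[0.000231 + 1.14e-05] = 6.509, so f = 0.0236.
Total minor-loss coefficient ΣK = 2·3 + 3·1.1 = 9.3.
ΔP = [f·L/D + ΣK]·(ρV²/2) = [0.0236·71.4/0.504 + 9.3]·(787·1.915²/2) = [3.343 + 9.3]·1443 = 1.824e+04 Pa.
Head loss h_f = ΔP/(ρg) = 1.824e+04/(787·9.81) = 2.36 m.

h_f ≈ 2.36 m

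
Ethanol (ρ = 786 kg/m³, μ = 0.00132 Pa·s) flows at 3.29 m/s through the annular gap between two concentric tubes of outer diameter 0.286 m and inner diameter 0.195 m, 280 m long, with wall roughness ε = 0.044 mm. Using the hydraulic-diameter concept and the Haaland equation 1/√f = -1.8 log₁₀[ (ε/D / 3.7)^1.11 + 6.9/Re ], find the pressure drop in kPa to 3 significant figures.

ΔP ≈ 245 kPa

Hydraulic diameter D_h = 4A/P = D_o - D_i = 0.286 - 0.195 = 0.091 m.
Re = ρVD_h/μ = 786·3.29·0.091/0.00132 = 1.783e+05.
ε/D_h = 4.4e-05/0.091 = 0.000484; Haaland gives 1/√f = -1.8 log₁₀[4.89e-05+3.87e-05] = 7.304, so f = 0.01875.
ΔP = f(L/D_h)(ρV²/2) = 0.01875·280/0.091·4254 = 2.454e+05 Pa.
ΔP = 245 kPa.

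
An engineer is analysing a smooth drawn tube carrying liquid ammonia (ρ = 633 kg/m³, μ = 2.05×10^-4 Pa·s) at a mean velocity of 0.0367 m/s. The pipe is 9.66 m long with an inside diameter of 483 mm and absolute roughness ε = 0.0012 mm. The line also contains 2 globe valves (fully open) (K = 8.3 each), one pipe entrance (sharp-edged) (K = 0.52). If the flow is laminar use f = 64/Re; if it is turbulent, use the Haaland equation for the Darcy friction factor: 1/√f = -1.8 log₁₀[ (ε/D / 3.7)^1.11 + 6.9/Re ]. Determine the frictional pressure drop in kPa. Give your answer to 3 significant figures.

Reynolds number Re = ρVD/μ = 633 · 0.0367 · 0.483 / 0.000205 = 5.473e+04.
Re > 4000 → turbulent. Relative roughness ε/D = 1.2e-06/0.483 = 2.48e-06. Haaland: 1/√f = -1.8 log₁₀[(2.48e-06/3.7)^1.11 + 6.9/5.473e+04] = -1.8 log₁₀[1.41e-07 + 0.000126] = 7.018, so f = 0.0203.
Total minor-loss coefficient ΣK = 2·8.3 + 1·0.52 = 17.1.
ΔP = [f·L/D + ΣK]·(ρV²/2) = [0.0203·9.66/0.483 + 17.1]·(633·0.0367²/2) = [0.4061 + 17.1]·0.4263 = 7.471 Pa.
ΔP = 7.471 Pa = 0.00747 kPa.

ΔP ≈ 0.00747 kPa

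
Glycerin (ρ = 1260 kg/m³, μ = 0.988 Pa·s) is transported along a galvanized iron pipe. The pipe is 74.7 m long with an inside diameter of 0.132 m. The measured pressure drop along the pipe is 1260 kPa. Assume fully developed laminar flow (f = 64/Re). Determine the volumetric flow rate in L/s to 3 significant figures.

For laminar flow, f = 64/Re with Re = ρVD/μ, so Darcy-Weisbach reduces to ΔP = 32μLV/D². Solving for V: V = ΔP·D²/(32μL) = 1.26e+06·(0.132)²/(32·0.988·74.7) = 9.296 m/s.
Check: Re = ρVD/μ = 1260·9.296·0.132/0.988 = 1565 < 2300, so the laminar assumption holds.
Q = V·A = 9.296·(π/4·0.132²) = 0.1272 m³/s = 127 L/s.

Q ≈ 127 L/s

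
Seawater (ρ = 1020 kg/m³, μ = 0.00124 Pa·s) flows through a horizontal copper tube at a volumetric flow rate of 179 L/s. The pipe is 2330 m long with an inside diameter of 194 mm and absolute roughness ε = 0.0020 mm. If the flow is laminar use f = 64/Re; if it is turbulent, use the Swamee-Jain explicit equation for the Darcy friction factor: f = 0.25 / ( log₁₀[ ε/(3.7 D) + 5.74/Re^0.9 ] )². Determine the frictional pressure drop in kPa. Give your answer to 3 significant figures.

Q = 179 L/s = 179/1000 = 0.179 m³/s.
Cross-sectional area A = πD²/4 = π(0.194)²/4 = 0.02956 m²; mean velocity V = Q/A = 0.179/0.02956 = 6.056 m/s.
Reynolds number Re = ρVD/μ = 1020 · 6.056 · 0.194 / 0.00124 = 9.664e+05.
Re > 4000 → turbulent. Relative roughness ε/D = 2e-06/0.194 = 1.03e-05. Swamee-Jain: f = 0.25/(log₁₀[1.03e-05/3.7 + 5.74/9.664e+05^0.9])² = 0.25/(log₁₀[2.79e-06 + 2.36e-05])² = 0.25/(-4.579)² = 0.01192.
Darcy-Weisbach: ΔP = f(L/D)(ρV²/2) = 0.01192·(2330/0.194)·(1020·6.056²/2) = 0.01192·1.201e+04·1.87e+04 = 2.678e+06 Pa.
ΔP = 2.678e+06 Pa = 2680 kPa.

ΔP ≈ 2680 kPa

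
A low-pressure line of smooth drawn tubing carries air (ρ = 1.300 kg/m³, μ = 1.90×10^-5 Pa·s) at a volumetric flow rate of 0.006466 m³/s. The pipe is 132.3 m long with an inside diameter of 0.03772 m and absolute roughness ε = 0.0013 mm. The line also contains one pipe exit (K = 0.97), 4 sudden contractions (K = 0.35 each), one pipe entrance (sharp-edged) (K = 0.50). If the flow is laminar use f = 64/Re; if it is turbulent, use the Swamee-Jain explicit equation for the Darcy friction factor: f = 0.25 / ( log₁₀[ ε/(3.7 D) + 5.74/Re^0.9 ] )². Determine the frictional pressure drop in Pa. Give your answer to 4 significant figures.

ΔP ≈ 2192 Pa

Cross-sectional area A = πD²/4 = π(0.03772)²/4 = 0.001117 m²; mean velocity V = Q/A = 0.006466/0.001117 = 5.786 m/s.
Reynolds number Re = ρVD/μ = 1.3 · 5.786 · 0.03772 / 1.9e-05 = 1.493e+04.
Re > 4000 → turbulent. Relative roughness ε/D = 1.3e-06/0.03772 = 3.45e-05. Swamee-Jain: f = 0.25/(log₁₀[3.45e-05/3.7 + 5.74/1.493e+04^0.9])² = 0.25/(log₁₀[9.31e-06 + 0.001])² = 0.25/(-2.994)² = 0.02789.
Total minor-loss coefficient ΣK = 1·0.97 + 4·0.35 + 1·0.5 = 2.87.
ΔP = [f·L/D + ΣK]·(ρV²/2) = [0.02789·132.3/0.03772 + 2.87]·(1.3·5.786²/2) = [97.83 + 2.87]·21.76 = 2192 Pa.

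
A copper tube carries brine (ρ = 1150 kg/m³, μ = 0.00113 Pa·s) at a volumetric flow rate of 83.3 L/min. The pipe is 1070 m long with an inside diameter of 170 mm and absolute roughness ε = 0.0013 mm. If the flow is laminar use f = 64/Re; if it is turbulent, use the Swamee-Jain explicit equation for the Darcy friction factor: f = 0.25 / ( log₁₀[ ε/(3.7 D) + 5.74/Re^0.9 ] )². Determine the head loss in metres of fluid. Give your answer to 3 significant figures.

h_f ≈ 0.0366 m

Q = 83.3 L/min = 83.3/60000 = 0.001388 m³/s.
Cross-sectional area A = πD²/4 = π(0.17)²/4 = 0.0227 m²; mean velocity V = Q/A = 0.001388/0.0227 = 0.06117 m/s.
Reynolds number Re = ρVD/μ = 1150 · 0.06117 · 0.17 / 0.00113 = 1.058e+04.
Re > 4000 → turbulent. Relative roughness ε/D = 1.3e-06/0.17 = 7.65e-06. Swamee-Jain: f = 0.25/(log₁₀[7.65e-06/3.7 + 5.74/1.058e+04^0.9])² = 0.25/(log₁₀[2.07e-06 + 0.00137])² = 0.25/(-2.863)² = 0.03051.
Darcy-Weisbach: ΔP = f(L/D)(ρV²/2) = 0.03051·(1070/0.17)·(1150·0.06117²/2) = 0.03051·6294·2.151 = 413.1 Pa.
Head loss h_f = ΔP/(ρg) = 413.1/(1150·9.81) = 0.0366 m.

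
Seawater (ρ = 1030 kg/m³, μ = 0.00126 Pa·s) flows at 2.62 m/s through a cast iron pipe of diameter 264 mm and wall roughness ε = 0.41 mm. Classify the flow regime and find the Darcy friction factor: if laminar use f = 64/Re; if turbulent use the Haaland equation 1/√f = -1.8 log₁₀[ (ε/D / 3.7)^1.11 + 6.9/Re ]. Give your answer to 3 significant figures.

Re = ρVD/μ = 1030·2.62·0.264/0.00126 = 5.654e+05.
Re > 4000 → turbulent. ε/D = 0.00041/0.264 = 0.00155; Haaland: 1/√f = -1.8 log₁₀[0.000178 + 1.22e-05] = 6.696, so f = 0.02231.

f ≈ 0.0223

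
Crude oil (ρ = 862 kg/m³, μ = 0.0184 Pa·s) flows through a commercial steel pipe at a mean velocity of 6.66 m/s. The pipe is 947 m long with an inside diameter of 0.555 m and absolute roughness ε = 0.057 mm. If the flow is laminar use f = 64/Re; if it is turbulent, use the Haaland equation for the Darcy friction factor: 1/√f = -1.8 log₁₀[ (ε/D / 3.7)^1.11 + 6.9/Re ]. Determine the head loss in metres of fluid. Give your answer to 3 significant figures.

h_f ≈ 64.0 m

Reynolds number Re = ρVD/μ = 862 · 6.66 · 0.555 / 0.0184 = 1.732e+05.
Re > 4000 → turbulent. Relative roughness ε/D = 5.7e-05/0.555 = 0.000103. Haaland: 1/√f = -1.8 log₁₀[(0.000103/3.7)^1.11 + 6.9/1.732e+05] = -1.8 log₁₀[8.75e-06 + 3.98e-05] = 7.764, so f = 0.01659.
Darcy-Weisbach: ΔP = f(L/D)(ρV²/2) = 0.01659·(947/0.555)·(862·6.66²/2) = 0.01659·1706·1.912e+04 = 5.411e+05 Pa.
Head loss h_f = ΔP/(ρg) = 5.411e+05/(862·9.81) = 64.0 m.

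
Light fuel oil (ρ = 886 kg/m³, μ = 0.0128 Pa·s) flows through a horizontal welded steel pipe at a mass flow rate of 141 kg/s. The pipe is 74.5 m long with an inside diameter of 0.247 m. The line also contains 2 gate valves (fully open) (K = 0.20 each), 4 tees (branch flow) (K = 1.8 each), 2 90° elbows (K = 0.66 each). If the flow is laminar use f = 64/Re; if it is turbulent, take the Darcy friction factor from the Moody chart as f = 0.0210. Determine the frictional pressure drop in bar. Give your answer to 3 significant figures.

ΔP ≈ 0.745 bar

A = πD²/4 = π(0.247)²/4 = 0.04792 m²; mean velocity V = ṁ/(ρA) = 141/(886 · 0.04792) = 3.321 m/s.
Reynolds number Re = ρVD/μ = 886 · 3.321 · 0.247 / 0.0128 = 5.678e+04.
Re > 4000 → turbulent; use the Moody-chart value f = 0.0210.
Total minor-loss coefficient ΣK = 2·0.2 + 4·1.8 + 2·0.66 = 8.92.
ΔP = [f·L/D + ΣK]·(ρV²/2) = [0.021·74.5/0.247 + 8.92]·(886·3.321²/2) = [6.334 + 8.92]·4887 = 7.454e+04 Pa.
ΔP = 7.454e+04 Pa = 0.745 bar.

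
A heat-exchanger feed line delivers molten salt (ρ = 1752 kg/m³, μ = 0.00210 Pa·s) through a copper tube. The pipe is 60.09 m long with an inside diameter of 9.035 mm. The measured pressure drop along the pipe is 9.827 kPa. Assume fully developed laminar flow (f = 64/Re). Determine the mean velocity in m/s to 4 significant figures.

For laminar flow, f = 64/Re with Re = ρVD/μ, so Darcy-Weisbach reduces to ΔP = 32μLV/D². Solving for V: V = ΔP·D²/(32μL) = 9827·(0.009035)²/(32·0.0021·60.09) = 0.1987 m/s.
Check: Re = ρVD/μ = 1752·0.1987·0.009035/0.0021 = 1497 < 2300, so the laminar assumption holds.

V ≈ 0.1987 m/s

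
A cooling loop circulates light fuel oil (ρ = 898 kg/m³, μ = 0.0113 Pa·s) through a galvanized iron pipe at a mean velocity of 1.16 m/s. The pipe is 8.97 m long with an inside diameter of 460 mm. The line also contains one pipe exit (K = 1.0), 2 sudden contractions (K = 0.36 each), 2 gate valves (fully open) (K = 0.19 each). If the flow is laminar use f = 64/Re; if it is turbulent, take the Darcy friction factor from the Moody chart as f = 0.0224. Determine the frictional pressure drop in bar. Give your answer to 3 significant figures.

Reynolds number Re = ρVD/μ = 898 · 1.16 · 0.46 / 0.0113 = 4.24e+04.
Re > 4000 → turbulent; use the Moody-chart value f = 0.0224.
Total minor-loss coefficient ΣK = 1·1 + 2·0.36 + 2·0.19 = 2.1.
ΔP = [f·L/D + ΣK]·(ρV²/2) = [0.0224·8.97/0.46 + 2.1]·(898·1.16²/2) = [0.4368 + 2.1]·604.2 = 1533 Pa.
ΔP = 1533 Pa = 0.0153 bar.

ΔP ≈ 0.0153 bar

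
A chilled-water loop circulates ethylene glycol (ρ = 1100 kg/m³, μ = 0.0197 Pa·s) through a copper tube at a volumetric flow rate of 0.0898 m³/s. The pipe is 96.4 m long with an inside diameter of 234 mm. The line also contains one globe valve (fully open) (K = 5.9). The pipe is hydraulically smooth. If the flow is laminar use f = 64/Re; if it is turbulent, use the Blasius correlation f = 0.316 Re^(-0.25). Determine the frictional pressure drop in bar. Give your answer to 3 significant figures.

Cross-sectional area A = πD²/4 = π(0.234)²/4 = 0.04301 m²; mean velocity V = Q/A = 0.0898/0.04301 = 2.088 m/s.
Reynolds number Re = ρVD/μ = 1100 · 2.088 · 0.234 / 0.0197 = 2.728e+04.
Re > 4000 → turbulent. Smooth-pipe (Blasius): f = 0.316 Re^(-0.25) = 0.316/(2.728e+04)^0.25 = 0.02459.
Total minor-loss coefficient ΣK = 1·5.9 = 5.9.
ΔP = [f·L/D + ΣK]·(ρV²/2) = [0.02459·96.4/0.234 + 5.9]·(1100·2.088²/2) = [10.13 + 5.9]·2398 = 3.844e+04 Pa.
ΔP = 3.844e+04 Pa = 0.384 bar.

ΔP ≈ 0.384 bar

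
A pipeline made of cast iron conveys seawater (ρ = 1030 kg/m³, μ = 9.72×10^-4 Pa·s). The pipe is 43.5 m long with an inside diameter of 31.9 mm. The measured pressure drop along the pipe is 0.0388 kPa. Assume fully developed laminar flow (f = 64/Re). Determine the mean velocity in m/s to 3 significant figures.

For laminar flow, f = 64/Re with Re = ρVD/μ, so Darcy-Weisbach reduces to ΔP = 32μLV/D². Solving for V: V = ΔP·D²/(32μL) = 38.8·(0.0319)²/(32·0.000972·43.5) = 0.02918 m/s.
Check: Re = ρVD/μ = 1030·0.02918·0.0319/0.000972 = 986.4 < 2300, so the laminar assumption holds.

V ≈ 0.0292 m/s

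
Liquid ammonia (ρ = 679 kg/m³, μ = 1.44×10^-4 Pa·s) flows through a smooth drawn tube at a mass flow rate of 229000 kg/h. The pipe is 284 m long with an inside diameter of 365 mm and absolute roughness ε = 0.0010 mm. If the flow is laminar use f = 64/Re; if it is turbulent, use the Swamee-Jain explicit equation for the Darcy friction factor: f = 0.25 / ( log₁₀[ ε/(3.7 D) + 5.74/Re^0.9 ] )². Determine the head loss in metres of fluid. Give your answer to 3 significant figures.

h_f ≈ 0.346 m

ṁ = 229000 kg/h = 229000/3600 = 63.61 kg/s.
A = πD²/4 = π(0.365)²/4 = 0.1046 m²; mean velocity V = ṁ/(ρA) = 63.61/(679 · 0.1046) = 0.8953 m/s.
Reynolds number Re = ρVD/μ = 679 · 0.8953 · 0.365 / 0.000144 = 1.541e+06.
Re > 4000 → turbulent. Relative roughness ε/D = 1e-06/0.365 = 2.74e-06. Swamee-Jain: f = 0.25/(log₁₀[2.74e-06/3.7 + 5.74/1.541e+06^0.9])² = 0.25/(log₁₀[7.4e-07 + 1.55e-05])² = 0.25/(-4.79)² = 0.0109.
Darcy-Weisbach: ΔP = f(L/D)(ρV²/2) = 0.0109·(284/0.365)·(679·0.8953²/2) = 0.0109·778.1·272.2 = 2308 Pa.
Head loss h_f = ΔP/(ρg) = 2308/(679·9.81) = 0.346 m.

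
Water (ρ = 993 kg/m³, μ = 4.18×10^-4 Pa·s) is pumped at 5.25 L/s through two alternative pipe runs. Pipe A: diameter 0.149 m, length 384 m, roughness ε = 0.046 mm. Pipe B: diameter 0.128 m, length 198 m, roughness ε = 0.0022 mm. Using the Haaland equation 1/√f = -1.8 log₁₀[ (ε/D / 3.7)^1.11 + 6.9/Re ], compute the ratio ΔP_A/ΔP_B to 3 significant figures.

Pipe A: V = Q/A = 0.00525/0.01744 = 0.3011 m/s; Re = 1.066e+05; ε/D = 0.000309; Haaland → f = 0.01905; ΔP_A = f(L/D)(ρV²/2) = 2210 Pa.
Pipe B: V = Q/A = 0.00525/0.01287 = 0.408 m/s; Re = 1.241e+05; ε/D = 1.72e-05; Haaland → f = 0.01712; ΔP_B = f(L/D)(ρV²/2) = 2189 Pa.
ΔP_A/ΔP_B = 2210/2189 = 1.01.

ΔP_A/ΔP_B ≈ 1.01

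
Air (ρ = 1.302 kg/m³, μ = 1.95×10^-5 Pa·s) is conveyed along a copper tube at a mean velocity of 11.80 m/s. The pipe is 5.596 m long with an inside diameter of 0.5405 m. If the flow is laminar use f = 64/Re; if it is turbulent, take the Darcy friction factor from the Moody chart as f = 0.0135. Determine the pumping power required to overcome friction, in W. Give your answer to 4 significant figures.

P ≈ 34.30 W

Reynolds number Re = ρVD/μ = 1.302 · 11.8 · 0.5405 / 1.95e-05 = 4.258e+05.
Re > 4000 → turbulent; use the Moody-chart value f = 0.0135.
Darcy-Weisbach: ΔP = f(L/D)(ρV²/2) = 0.0135·(5.596/0.5405)·(1.302·11.8²/2) = 0.0135·10.35·90.65 = 12.67 Pa.
Q = V·A = 11.8·0.2294 = 2.707 m³/s.
Pumping power P = QΔP = 2.707·12.67 = 34.302 W = 34.30 W.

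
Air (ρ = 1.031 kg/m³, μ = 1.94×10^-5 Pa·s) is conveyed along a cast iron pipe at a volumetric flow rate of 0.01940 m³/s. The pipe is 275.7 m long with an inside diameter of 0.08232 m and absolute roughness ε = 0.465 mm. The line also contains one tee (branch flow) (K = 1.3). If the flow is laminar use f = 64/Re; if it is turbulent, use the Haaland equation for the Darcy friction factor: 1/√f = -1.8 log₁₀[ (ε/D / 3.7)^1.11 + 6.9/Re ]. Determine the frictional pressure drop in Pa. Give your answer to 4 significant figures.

Cross-sectional area A = πD²/4 = π(0.08232)²/4 = 0.005322 m²; mean velocity V = Q/A = 0.0194/0.005322 = 3.645 m/s.
Reynolds number Re = ρVD/μ = 1.031 · 3.645 · 0.08232 / 1.94e-05 = 1.595e+04.
Re > 4000 → turbulent. Relative roughness ε/D = 0.000465/0.08232 = 0.00565. Haaland: 1/√f = -1.8 log₁₀[(0.00565/3.7)^1.11 + 6.9/1.595e+04] = -1.8 log₁₀[0.000748 + 0.000433] = 5.27, so f = 0.03601.
Total minor-loss coefficient ΣK = 1·1.3 = 1.3.
ΔP = [f·L/D + ΣK]·(ρV²/2) = [0.03601·275.7/0.08232 + 1.3]·(1.031·3.645²/2) = [120.6 + 1.3]·6.849 = 834.8 Pa.

ΔP ≈ 834.8 Pa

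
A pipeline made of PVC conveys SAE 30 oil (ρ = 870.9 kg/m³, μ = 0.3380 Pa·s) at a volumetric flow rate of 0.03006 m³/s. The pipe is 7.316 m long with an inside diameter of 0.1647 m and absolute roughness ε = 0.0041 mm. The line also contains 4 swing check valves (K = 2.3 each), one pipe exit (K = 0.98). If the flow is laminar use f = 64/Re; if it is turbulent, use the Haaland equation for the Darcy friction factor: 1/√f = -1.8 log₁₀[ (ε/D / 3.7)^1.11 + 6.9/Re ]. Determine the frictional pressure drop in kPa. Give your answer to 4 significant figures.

ΔP ≈ 12.94 kPa

Cross-sectional area A = πD²/4 = π(0.1647)²/4 = 0.0213 m²; mean velocity V = Q/A = 0.03006/0.0213 = 1.411 m/s.
Reynolds number Re = ρVD/μ = 870.9 · 1.411 · 0.1647 / 0.338 = 598.8.
Re < 2300 → laminar flow, so f = 64/Re = 64/598.8 = 0.1069 (the turbulent correlation is not needed).
Total minor-loss coefficient ΣK = 4·2.3 + 1·0.98 = 10.2.
ΔP = [f·L/D + ΣK]·(ρV²/2) = [0.1069·7.316/0.1647 + 10.2]·(870.9·1.411²/2) = [4.748 + 10.2]·866.9 = 1.294e+04 Pa.
ΔP = 1.294e+04 Pa = 12.94 kPa.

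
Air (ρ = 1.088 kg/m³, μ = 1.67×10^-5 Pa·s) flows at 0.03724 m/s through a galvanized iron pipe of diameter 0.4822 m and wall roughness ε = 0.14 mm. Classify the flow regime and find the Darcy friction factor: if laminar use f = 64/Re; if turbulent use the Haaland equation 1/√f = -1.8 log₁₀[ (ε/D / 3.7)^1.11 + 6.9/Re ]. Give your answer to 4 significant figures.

Re = ρVD/μ = 1.088·0.03724·0.4822/1.67e-05 = 1170.
Re < 2300 → laminar, so f = 64/Re = 0.05471 (roughness is irrelevant in laminar flow).

f ≈ 0.05471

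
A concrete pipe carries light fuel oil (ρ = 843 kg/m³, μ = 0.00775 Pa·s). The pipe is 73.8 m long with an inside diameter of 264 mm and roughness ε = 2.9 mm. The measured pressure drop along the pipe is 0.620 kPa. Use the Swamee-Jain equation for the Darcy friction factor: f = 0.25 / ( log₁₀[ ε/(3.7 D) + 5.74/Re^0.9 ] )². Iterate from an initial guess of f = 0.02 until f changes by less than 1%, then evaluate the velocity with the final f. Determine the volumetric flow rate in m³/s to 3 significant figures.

Q ≈ 0.0187 m³/s

Rearranging Darcy-Weisbach: V = √(2·ΔP·D/(f·L·ρ)). With ε/D = 0.0029/0.264 = 0.011, iterate starting from f = 0.02:
  f = 0.02 → V = √(2·620·0.264/(0.02·73.8·843)) = 0.5129 m/s; Re = ρVD/μ = 1.473e+04; f → 0.04342
  f = 0.04342 → V = 0.3481 m/s; Re = 9996; f → 0.04506
  f = 0.04506 → V = 0.3417 m/s; Re = 9813; f → 0.04515
Converged (Δf/f < 1%). With the final f = 0.04515: V = √(2·620·0.264/(0.04515·73.8·843)) = 0.3414 m/s.
Q = V·A = 0.3414·(π/4·0.264²) = 0.01869 m³/s = 0.0187 m³/s.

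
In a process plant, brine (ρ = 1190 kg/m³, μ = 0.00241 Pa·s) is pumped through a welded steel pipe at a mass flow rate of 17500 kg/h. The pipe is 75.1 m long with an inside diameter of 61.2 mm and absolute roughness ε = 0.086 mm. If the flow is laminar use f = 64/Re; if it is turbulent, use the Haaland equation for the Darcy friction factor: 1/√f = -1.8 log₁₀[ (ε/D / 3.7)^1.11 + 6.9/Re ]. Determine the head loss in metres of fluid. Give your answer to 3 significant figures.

ṁ = 17500 kg/h = 17500/3600 = 4.861 kg/s.
A = πD²/4 = π(0.0612)²/4 = 0.002942 m²; mean velocity V = ṁ/(ρA) = 4.861/(1190 · 0.002942) = 1.389 m/s.
Reynolds number Re = ρVD/μ = 1190 · 1.389 · 0.0612 / 0.00241 = 4.196e+04.
Re > 4000 → turbulent. Relative roughness ε/D = 8.6e-05/0.0612 = 0.00141. Haaland: 1/√f = -1.8 log₁₀[(0.00141/3.7)^1.11 + 6.9/4.196e+04] = -1.8 log₁₀[0.00016 + 0.000164] = 6.281, so f = 0.02535.
Darcy-Weisbach: ΔP = f(L/D)(ρV²/2) = 0.02535·(75.1/0.0612)·(1190·1.389²/2) = 0.02535·1227·1147 = 3.569e+04 Pa.
Head loss h_f = ΔP/(ρg) = 3.569e+04/(1190·9.81) = 3.06 m.

h_f ≈ 3.06 m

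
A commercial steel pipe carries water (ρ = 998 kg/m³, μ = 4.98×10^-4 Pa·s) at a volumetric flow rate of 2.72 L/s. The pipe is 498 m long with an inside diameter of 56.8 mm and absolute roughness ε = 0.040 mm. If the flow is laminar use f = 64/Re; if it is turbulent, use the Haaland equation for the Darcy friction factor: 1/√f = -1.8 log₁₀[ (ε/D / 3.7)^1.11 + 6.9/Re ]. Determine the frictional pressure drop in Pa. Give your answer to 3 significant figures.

ΔP ≈ 103000 Pa

Q = 2.72 L/s = 2.72/1000 = 0.00272 m³/s.
Cross-sectional area A = πD²/4 = π(0.0568)²/4 = 0.002534 m²; mean velocity V = Q/A = 0.00272/0.002534 = 1.073 m/s.
Reynolds number Re = ρVD/μ = 998 · 1.073 · 0.0568 / 0.000498 = 1.222e+05.
Re > 4000 → turbulent. Relative roughness ε/D = 4e-05/0.0568 = 0.000704. Haaland: 1/√f = -1.8 log₁₀[(0.000704/3.7)^1.11 + 6.9/1.222e+05] = -1.8 log₁₀[7.42e-05 + 5.65e-05] = 6.991, so f = 0.02046.
Darcy-Weisbach: ΔP = f(L/D)(ρV²/2) = 0.02046·(498/0.0568)·(998·1.073²/2) = 0.02046·8768·575 = 1.031e+05 Pa.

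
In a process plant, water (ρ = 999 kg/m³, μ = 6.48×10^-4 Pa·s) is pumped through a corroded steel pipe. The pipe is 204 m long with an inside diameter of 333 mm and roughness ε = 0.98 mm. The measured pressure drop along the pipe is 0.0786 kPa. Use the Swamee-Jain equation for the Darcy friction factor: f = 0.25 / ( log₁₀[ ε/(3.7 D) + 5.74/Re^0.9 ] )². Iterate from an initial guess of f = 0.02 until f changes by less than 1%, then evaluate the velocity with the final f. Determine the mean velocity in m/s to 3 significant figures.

Rearranging Darcy-Weisbach: V = √(2·ΔP·D/(f·L·ρ)). With ε/D = 0.00098/0.333 = 0.00294, iterate starting from f = 0.02:
  f = 0.02 → V = √(2·78.6·0.333/(0.02·204·999)) = 0.1133 m/s; Re = ρVD/μ = 5.818e+04; f → 0.02849
  f = 0.02849 → V = 0.09495 m/s; Re = 4.874e+04; f → 0.02888
  f = 0.02888 → V = 0.09431 m/s; Re = 4.842e+04; f → 0.02889
Converged (Δf/f < 1%). With the final f = 0.02889: V = √(2·78.6·0.333/(0.02889·204·999)) = 0.09429 m/s.

V ≈ 0.0943 m/s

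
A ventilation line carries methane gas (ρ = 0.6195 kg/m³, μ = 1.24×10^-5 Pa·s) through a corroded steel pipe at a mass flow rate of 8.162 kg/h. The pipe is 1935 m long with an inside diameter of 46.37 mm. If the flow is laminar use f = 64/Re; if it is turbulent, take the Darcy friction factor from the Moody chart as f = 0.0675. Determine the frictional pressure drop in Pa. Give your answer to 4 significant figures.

ṁ = 8.162 kg/h = 8.162/3600 = 0.002267 kg/s.
A = πD²/4 = π(0.04637)²/4 = 0.001689 m²; mean velocity V = ṁ/(ρA) = 0.002267/(0.6195 · 0.001689) = 2.167 m/s.
Reynolds number Re = ρVD/μ = 0.6195 · 2.167 · 0.04637 / 1.24e-05 = 5020.
Re > 4000 → turbulent; use the Moody-chart value f = 0.0675.
Darcy-Weisbach: ΔP = f(L/D)(ρV²/2) = 0.0675·(1935/0.04637)·(0.6195·2.167²/2) = 0.0675·4.173e+04·1.455 = 4098 Pa.

ΔP ≈ 4098 Pa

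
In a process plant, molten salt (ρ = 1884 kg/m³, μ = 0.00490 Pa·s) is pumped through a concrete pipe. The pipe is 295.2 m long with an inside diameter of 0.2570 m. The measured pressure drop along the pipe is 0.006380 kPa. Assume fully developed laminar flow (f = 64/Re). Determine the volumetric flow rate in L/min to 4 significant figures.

For laminar flow, f = 64/Re with Re = ρVD/μ, so Darcy-Weisbach reduces to ΔP = 32μLV/D². Solving for V: V = ΔP·D²/(32μL) = 6.38·(0.257)²/(32·0.0049·295.2) = 0.009104 m/s.
Check: Re = ρVD/μ = 1884·0.009104·0.257/0.0049 = 899.6 < 2300, so the laminar assumption holds.
Q = V·A = 0.009104·(π/4·0.257²) = 0.0004723 m³/s = 28.34 L/min.

Q ≈ 28.34 L/min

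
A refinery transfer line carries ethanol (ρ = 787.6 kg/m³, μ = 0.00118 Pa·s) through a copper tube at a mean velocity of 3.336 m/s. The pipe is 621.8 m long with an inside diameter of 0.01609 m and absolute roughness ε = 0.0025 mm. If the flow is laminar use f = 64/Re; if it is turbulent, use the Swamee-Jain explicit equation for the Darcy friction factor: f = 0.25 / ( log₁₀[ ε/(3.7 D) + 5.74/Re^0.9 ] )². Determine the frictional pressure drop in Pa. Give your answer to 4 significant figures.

Reynolds number Re = ρVD/μ = 787.6 · 3.336 · 0.01609 / 0.00118 = 3.583e+04.
Re > 4000 → turbulent. Relative roughness ε/D = 2.5e-06/0.01609 = 0.000155. Swamee-Jain: f = 0.25/(log₁₀[0.000155/3.7 + 5.74/3.583e+04^0.9])² = 0.25/(log₁₀[4.2e-05 + 0.000457])² = 0.25/(-3.302)² = 0.02293.
Darcy-Weisbach: ΔP = f(L/D)(ρV²/2) = 0.02293·(621.8/0.01609)·(787.6·3.336²/2) = 0.02293·3.865e+04·4383 = 3.884e+06 Pa.

ΔP ≈ 3884000 Pa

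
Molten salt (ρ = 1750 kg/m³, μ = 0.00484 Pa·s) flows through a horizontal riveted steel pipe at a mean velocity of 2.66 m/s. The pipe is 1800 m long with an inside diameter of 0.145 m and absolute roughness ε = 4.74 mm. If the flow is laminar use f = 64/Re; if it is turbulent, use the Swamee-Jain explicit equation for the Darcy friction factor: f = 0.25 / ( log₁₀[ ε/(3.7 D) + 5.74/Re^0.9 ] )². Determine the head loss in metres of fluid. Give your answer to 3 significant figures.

h_f ≈ 267 m

Reynolds number Re = ρVD/μ = 1750 · 2.66 · 0.145 / 0.00484 = 1.395e+05.
Re > 4000 → turbulent. Relative roughness ε/D = 0.00474/0.145 = 0.0327. Swamee-Jain: f = 0.25/(log₁₀[0.0327/3.7 + 5.74/1.395e+05^0.9])² = 0.25/(log₁₀[0.00884 + 0.000135])² = 0.25/(-2.047)² = 0.05965.
Darcy-Weisbach: ΔP = f(L/D)(ρV²/2) = 0.05965·(1800/0.145)·(1750·2.66²/2) = 0.05965·1.241e+04·6191 = 4.584e+06 Pa.
Head loss h_f = ΔP/(ρg) = 4.584e+06/(1750·9.81) = 267 m.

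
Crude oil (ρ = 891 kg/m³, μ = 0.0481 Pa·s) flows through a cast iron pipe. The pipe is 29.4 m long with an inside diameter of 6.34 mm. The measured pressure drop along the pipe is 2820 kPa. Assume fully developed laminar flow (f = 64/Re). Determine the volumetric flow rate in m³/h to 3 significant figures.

Q ≈ 0.285 m³/h

For laminar flow, f = 64/Re with Re = ρVD/μ, so Darcy-Weisbach reduces to ΔP = 32μLV/D². Solving for V: V = ΔP·D²/(32μL) = 2.82e+06·(0.00634)²/(32·0.0481·29.4) = 2.505 m/s.
Check: Re = ρVD/μ = 891·2.505·0.00634/0.0481 = 294.2 < 2300, so the laminar assumption holds.
Q = V·A = 2.505·(π/4·0.00634²) = 7.908e-05 m³/s = 0.285 m³/h.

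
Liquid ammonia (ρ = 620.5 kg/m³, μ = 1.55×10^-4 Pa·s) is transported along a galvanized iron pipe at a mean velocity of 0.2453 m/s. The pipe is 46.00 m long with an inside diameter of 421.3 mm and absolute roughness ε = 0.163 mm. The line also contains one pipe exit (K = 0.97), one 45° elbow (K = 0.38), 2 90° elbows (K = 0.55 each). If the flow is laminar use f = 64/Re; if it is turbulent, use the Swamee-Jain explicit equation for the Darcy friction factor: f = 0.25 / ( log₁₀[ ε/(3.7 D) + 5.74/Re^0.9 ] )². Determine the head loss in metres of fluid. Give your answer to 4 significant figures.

h_f ≈ 0.01328 m

Reynolds number Re = ρVD/μ = 620.5 · 0.2453 · 0.4213 / 0.000155 = 4.137e+05.
Re > 4000 → turbulent. Relative roughness ε/D = 0.000163/0.4213 = 0.000387. Swamee-Jain: f = 0.25/(log₁₀[0.000387/3.7 + 5.74/4.137e+05^0.9])² = 0.25/(log₁₀[0.000105 + 5.06e-05])² = 0.25/(-3.809)² = 0.01723.
Total minor-loss coefficient ΣK = 1·0.97 + 1·0.38 + 2·0.55 = 2.45.
ΔP = [f·L/D + ΣK]·(ρV²/2) = [0.01723·46/0.4213 + 2.45]·(620.5·0.2453²/2) = [1.881 + 2.45]·18.67 = 80.86 Pa.
Head loss h_f = ΔP/(ρg) = 80.86/(620.5·9.81) = 0.01328 m.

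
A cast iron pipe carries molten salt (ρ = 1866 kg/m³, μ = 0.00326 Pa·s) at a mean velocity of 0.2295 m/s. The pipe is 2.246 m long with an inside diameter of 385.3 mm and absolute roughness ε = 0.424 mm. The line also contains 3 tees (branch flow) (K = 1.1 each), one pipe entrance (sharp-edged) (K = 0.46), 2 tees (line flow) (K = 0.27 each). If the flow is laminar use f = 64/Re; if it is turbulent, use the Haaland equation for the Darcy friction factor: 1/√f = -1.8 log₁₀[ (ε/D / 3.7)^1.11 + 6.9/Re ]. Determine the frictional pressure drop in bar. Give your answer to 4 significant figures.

ΔP ≈ 0.002182 bar

Reynolds number Re = ρVD/μ = 1866 · 0.2295 · 0.3853 / 0.00326 = 5.061e+04.
Re > 4000 → turbulent. Relative roughness ε/D = 0.000424/0.3853 = 0.0011. Haaland: 1/√f = -1.8 log₁₀[(0.0011/3.7)^1.11 + 6.9/5.061e+04] = -1.8 log₁₀[0.000122 + 0.000136] = 6.459, so f = 0.02397.
Total minor-loss coefficient ΣK = 3·1.1 + 1·0.46 + 2·0.27 = 4.3.
ΔP = [f·L/D + ΣK]·(ρV²/2) = [0.02397·2.246/0.3853 + 4.3]·(1866·0.2295²/2) = [0.1397 + 4.3]·49.14 = 218.2 Pa.
ΔP = 218.2 Pa = 0.002182 bar.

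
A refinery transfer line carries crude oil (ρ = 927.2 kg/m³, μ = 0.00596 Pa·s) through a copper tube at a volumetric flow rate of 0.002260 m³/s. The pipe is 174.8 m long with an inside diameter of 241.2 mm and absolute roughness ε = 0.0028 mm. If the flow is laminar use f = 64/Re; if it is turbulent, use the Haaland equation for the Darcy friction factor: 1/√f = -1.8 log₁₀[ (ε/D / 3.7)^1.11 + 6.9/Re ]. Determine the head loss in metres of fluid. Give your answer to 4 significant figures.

Cross-sectional area A = πD²/4 = π(0.2412)²/4 = 0.04569 m²; mean velocity V = Q/A = 0.00226/0.04569 = 0.04946 m/s.
Reynolds number Re = ρVD/μ = 927.2 · 0.04946 · 0.2412 / 0.00596 = 1856.
Re < 2300 → laminar flow, so f = 64/Re = 64/1856 = 0.03448 (the turbulent correlation is not needed).
Darcy-Weisbach: ΔP = f(L/D)(ρV²/2) = 0.03448·(174.8/0.2412)·(927.2·0.04946²/2) = 0.03448·724.7·1.134 = 28.34 Pa.
Head loss h_f = ΔP/(ρg) = 28.34/(927.2·9.81) = 0.003116 m.

h_f ≈ 0.003116 m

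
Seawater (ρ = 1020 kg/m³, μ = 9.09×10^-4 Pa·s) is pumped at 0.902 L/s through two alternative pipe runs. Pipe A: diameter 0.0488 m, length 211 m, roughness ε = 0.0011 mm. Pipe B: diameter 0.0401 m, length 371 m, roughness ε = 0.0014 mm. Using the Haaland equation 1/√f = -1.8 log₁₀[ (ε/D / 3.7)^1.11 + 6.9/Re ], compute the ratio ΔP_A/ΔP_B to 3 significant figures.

Pipe A: V = Q/A = 0.000902/0.00187 = 0.4823 m/s; Re = 2.641e+04; ε/D = 2.25e-05; Haaland → f = 0.02408; ΔP_A = f(L/D)(ρV²/2) = 1.235e+04 Pa.
Pipe B: V = Q/A = 0.000902/0.001263 = 0.7142 m/s; Re = 3.214e+04; ε/D = 3.49e-05; Haaland → f = 0.023; ΔP_B = f(L/D)(ρV²/2) = 5.537e+04 Pa.
ΔP_A/ΔP_B = 1.235e+04/5.537e+04 = 0.223.

ΔP_A/ΔP_B ≈ 0.223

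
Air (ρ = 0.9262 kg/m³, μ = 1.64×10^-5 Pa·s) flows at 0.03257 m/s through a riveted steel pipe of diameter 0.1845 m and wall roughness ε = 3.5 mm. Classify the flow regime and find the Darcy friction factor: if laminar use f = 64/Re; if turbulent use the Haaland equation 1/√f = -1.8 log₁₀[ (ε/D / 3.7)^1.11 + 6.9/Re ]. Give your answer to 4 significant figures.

f ≈ 0.1886

Re = ρVD/μ = 0.9262·0.03257·0.1845/1.64e-05 = 339.4.
Re < 2300 → laminar, so f = 64/Re = 0.1886 (roughness is irrelevant in laminar flow).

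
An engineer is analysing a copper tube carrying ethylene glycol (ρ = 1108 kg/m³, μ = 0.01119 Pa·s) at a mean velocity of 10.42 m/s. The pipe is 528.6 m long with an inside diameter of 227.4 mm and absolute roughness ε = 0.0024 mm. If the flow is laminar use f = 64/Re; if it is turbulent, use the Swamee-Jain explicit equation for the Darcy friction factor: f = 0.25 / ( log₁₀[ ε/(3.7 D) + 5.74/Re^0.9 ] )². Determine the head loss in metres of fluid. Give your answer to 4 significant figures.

h_f ≈ 195.1 m

Reynolds number Re = ρVD/μ = 1108 · 10.42 · 0.2274 / 0.0112 = 2.346e+05.
Re > 4000 → turbulent. Relative roughness ε/D = 2.4e-06/0.2274 = 1.06e-05. Swamee-Jain: f = 0.25/(log₁₀[1.06e-05/3.7 + 5.74/2.346e+05^0.9])² = 0.25/(log₁₀[2.85e-06 + 8.43e-05])² = 0.25/(-4.06)² = 0.01517.
Darcy-Weisbach: ΔP = f(L/D)(ρV²/2) = 0.01517·(528.6/0.2274)·(1108·10.42²/2) = 0.01517·2325·6.015e+04 = 2.121e+06 Pa.
Head loss h_f = ΔP/(ρg) = 2.121e+06/(1108·9.81) = 195.1 m.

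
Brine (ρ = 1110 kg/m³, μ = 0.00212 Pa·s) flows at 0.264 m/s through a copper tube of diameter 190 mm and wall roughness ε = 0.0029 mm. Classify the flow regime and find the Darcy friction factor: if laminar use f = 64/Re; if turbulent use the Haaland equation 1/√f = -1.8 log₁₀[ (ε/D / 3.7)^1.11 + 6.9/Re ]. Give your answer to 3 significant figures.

f ≈ 0.0241

Re = ρVD/μ = 1110·0.264·0.19/0.00212 = 2.626e+04.
Re > 4000 → turbulent. ε/D = 2.9e-06/0.19 = 1.53e-05; Haaland: 1/√f = -1.8 log₁₀[1.05e-06 + 0.000263] = 6.442, so f = 0.0241.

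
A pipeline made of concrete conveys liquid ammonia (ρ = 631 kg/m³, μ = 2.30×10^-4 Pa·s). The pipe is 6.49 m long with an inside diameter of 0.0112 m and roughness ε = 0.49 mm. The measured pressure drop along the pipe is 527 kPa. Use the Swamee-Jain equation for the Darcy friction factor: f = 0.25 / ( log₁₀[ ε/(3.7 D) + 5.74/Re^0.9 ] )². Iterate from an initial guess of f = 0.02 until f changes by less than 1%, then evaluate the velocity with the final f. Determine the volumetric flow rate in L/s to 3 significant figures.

Rearranging Darcy-Weisbach: V = √(2·ΔP·D/(f·L·ρ)). With ε/D = 0.00049/0.0112 = 0.0437, iterate starting from f = 0.02:
  f = 0.02 → V = √(2·5.27e+05·0.0112/(0.02·6.49·631)) = 12.01 m/s; Re = ρVD/μ = 3.689e+05; f → 0.06745
  f = 0.06745 → V = 6.537 m/s; Re = 2.009e+05; f → 0.06756
Converged (Δf/f < 1%). With the final f = 0.06756: V = √(2·5.27e+05·0.0112/(0.06756·6.49·631)) = 6.532 m/s.
Q = V·A = 6.532·(π/4·0.0112²) = 0.0006435 m³/s = 0.644 L/s.

Q ≈ 0.644 L/s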